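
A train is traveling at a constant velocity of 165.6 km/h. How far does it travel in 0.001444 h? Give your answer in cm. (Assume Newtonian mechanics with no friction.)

v = 165.6 km/h × 0.2777777777777778 = 46.0 m/s
t = 0.001444 h × 3600.0 = 5.1984 s
d = v × t = 46.0 × 5.1984 = 239.126 m
d = 239.126 m / 0.01 = 23910 cm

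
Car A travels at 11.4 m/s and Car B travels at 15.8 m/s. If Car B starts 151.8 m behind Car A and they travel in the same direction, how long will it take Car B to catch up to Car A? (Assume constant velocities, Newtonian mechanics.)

Relative speed: v_rel = 15.8 - 11.4 = 4.4 m/s
Time to catch: t = d₀/v_rel = 151.8/4.4 = 34.5 s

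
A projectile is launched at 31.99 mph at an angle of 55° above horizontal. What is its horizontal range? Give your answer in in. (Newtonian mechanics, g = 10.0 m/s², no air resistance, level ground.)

v₀ = 31.99 mph × 0.44704 = 14.3008 m/s
R = v₀² × sin(2θ) / g = 14.3008² × sin(2 × 55°) / 10.0 = 204.513 × 0.939693 / 10.0 = 19.2179 m
R = 19.2179 m / 0.0254 = 756.6 in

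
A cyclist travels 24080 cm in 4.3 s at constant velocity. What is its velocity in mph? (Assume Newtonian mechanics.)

d = 24080 cm × 0.01 = 240.8 m
v = d / t = 240.8 / 4.3 = 56.0 m/s
v = 56.0 m/s / 0.44704 = 125.3 mph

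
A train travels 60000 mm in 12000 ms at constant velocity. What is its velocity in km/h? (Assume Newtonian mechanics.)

d = 60000 mm × 0.001 = 60.0 m
t = 12000 ms × 0.001 = 12.0 s
v = d / t = 60.0 / 12.0 = 5.0 m/s
v = 5.0 m/s / 0.2777777777777778 = 18.0 km/h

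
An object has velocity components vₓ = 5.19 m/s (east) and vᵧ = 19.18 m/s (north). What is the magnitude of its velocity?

|v| = √(vₓ² + vᵧ²) = √(5.19² + 19.18²) = √(394.8085) = 19.87 m/s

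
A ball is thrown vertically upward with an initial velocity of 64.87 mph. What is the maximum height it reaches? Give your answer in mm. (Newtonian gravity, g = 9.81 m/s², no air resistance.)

v₀ = 64.87 mph × 0.44704 = 28.9995 m/s
h_max = v₀² / (2g) = 28.9995² / (2 × 9.81) = 840.971 / 19.62 = 42.8629 m
h_max = 42.8629 m / 0.001 = 42860 mm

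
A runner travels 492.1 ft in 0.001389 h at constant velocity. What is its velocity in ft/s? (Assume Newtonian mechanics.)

d = 492.1 ft × 0.3048 = 149.992 m
t = 0.001389 h × 3600.0 = 5.0004 s
v = d / t = 149.992 / 5.0004 = 29.996 m/s
v = 29.996 m/s / 0.3048 = 98.41 ft/s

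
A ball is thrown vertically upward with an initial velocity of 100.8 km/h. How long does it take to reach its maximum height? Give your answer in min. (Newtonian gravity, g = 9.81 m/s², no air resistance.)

v₀ = 100.8 km/h × 0.2777777777777778 = 28.0 m/s
t_up = v₀ / g = 28.0 / 9.81 = 2.85423 s
t_up = 2.85423 s / 60.0 = 0.04757 min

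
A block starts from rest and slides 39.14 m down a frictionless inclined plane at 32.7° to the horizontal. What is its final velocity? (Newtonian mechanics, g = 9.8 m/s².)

a = g sin(θ) = 9.8 × sin(32.7°) = 5.2944 m/s²
v = √(2ad) = √(2 × 5.2944 × 39.14) = 20.36 m/s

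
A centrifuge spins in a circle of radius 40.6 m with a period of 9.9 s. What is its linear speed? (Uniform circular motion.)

v = 2πr/T = 2π×40.6/9.9 = 25.77 m/s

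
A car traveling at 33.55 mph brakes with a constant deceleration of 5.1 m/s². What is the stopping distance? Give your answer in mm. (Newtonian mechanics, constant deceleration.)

v₀ = 33.55 mph × 0.44704 = 14.9982 m/s
d = v₀² / (2a) = 14.9982² / (2 × 5.1) = 224.946 / 10.2 = 22.0535 m
d = 22.0535 m / 0.001 = 22050 mm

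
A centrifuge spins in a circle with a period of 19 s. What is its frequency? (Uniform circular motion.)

f = 1/T = 1/19 = 0.0526 Hz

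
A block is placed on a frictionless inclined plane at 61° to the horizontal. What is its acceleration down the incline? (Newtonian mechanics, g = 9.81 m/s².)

a = g sin(θ) = 9.81 × sin(61°) = 9.81 × 0.8746 = 8.58 m/s²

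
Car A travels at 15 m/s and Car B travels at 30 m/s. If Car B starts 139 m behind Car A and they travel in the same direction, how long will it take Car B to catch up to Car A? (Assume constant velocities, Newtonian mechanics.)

Relative speed: v_rel = 30 - 15 = 15 m/s
Time to catch: t = d₀/v_rel = 139/15 = 9.27 s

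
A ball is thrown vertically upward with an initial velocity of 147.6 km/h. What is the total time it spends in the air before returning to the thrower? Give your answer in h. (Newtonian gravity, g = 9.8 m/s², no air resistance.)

v₀ = 147.6 km/h × 0.2777777777777778 = 41.0 m/s
t_total = 2 × v₀ / g = 2 × 41.0 / 9.8 = 8.36735 s
t_total = 8.36735 s / 3600.0 = 0.002324 h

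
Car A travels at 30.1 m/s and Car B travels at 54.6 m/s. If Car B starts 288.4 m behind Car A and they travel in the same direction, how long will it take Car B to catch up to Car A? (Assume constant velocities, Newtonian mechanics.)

Relative speed: v_rel = 54.6 - 30.1 = 24.5 m/s
Time to catch: t = d₀/v_rel = 288.4/24.5 = 11.77 s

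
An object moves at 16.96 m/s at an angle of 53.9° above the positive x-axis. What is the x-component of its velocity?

vₓ = v cos(θ) = 16.96 × cos(53.9°) = 9.99 m/s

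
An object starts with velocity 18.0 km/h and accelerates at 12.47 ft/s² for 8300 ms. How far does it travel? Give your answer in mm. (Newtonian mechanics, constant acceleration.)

v₀ = 18.0 km/h × 0.2777777777777778 = 5.0 m/s
a = 12.47 ft/s² × 0.3048 = 3.80086 m/s²
t = 8300 ms × 0.001 = 8.3 s
d = v₀ × t + ½ × a × t² = 5.0 × 8.3 + 0.5 × 3.80086 × 8.3² = 172.421 m
d = 172.421 m / 0.001 = 172400 mm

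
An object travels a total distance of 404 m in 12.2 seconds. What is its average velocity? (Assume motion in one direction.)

v_avg = Δd / Δt = 404 / 12.2 = 33.11 m/s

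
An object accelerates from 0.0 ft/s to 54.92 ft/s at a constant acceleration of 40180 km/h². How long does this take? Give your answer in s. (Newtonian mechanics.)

v₀ = 0.0 ft/s × 0.3048 = 0.0 m/s
v = 54.92 ft/s × 0.3048 = 16.7396 m/s
a = 40180 km/h² × 7.716049382716049e-05 = 3.10031 m/s²
t = (v - v₀) / a = (16.7396 - 0.0) / 3.10031 = 5.399 s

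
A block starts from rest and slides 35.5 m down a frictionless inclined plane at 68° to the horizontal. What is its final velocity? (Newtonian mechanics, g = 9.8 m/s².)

a = g sin(θ) = 9.8 × sin(68°) = 9.0864 m/s²
v = √(2ad) = √(2 × 9.0864 × 35.5) = 25.4 m/s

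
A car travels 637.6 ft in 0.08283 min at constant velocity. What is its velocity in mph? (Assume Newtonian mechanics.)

d = 637.6 ft × 0.3048 = 194.34 m
t = 0.08283 min × 60.0 = 4.9698 s
v = d / t = 194.34 / 4.9698 = 39.1042 m/s
v = 39.1042 m/s / 0.44704 = 87.47 mph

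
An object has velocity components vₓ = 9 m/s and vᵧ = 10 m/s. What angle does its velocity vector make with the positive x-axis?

θ = arctan(vᵧ/vₓ) = arctan(10/9) = 48.01°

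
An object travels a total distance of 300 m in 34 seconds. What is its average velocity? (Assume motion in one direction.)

v_avg = Δd / Δt = 300 / 34 = 8.82 m/s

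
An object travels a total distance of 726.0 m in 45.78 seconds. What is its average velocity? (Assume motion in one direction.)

v_avg = Δd / Δt = 726.0 / 45.78 = 15.86 m/s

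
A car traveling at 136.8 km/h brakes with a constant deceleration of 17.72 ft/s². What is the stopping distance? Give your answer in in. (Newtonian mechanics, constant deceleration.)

v₀ = 136.8 km/h × 0.2777777777777778 = 38.0 m/s
a = 17.72 ft/s² × 0.3048 = 5.40106 m/s²
d = v₀² / (2a) = 38.0² / (2 × 5.40106) = 1444.0 / 10.8021 = 133.678 m
d = 133.678 m / 0.0254 = 5263 in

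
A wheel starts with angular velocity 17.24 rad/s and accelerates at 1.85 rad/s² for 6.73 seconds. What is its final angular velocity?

ω = ω₀ + αt = 17.24 + 1.85 × 6.73 = 29.69 rad/s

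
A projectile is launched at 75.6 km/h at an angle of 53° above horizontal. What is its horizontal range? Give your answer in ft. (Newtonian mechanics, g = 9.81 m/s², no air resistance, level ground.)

v₀ = 75.6 km/h × 0.2777777777777778 = 21.0 m/s
R = v₀² × sin(2θ) / g = 21.0² × sin(2 × 53°) / 9.81 = 441.0 × 0.961262 / 9.81 = 43.2127 m
R = 43.2127 m / 0.3048 = 141.8 ft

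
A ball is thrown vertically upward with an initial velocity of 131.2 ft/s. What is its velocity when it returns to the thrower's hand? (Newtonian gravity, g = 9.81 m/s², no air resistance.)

By conservation of energy (no air resistance), the ball returns to the throw height with the same speed as launch, but directed downward.
|v_ground| = v₀ = 131.2 ft/s
v_ground = 131.2 ft/s (downward)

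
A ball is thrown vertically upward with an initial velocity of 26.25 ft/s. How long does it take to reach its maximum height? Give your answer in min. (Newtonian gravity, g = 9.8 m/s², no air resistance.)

v₀ = 26.25 ft/s × 0.3048 = 8.001 m/s
t_up = v₀ / g = 8.001 / 9.8 = 0.816429 s
t_up = 0.816429 s / 60.0 = 0.01361 min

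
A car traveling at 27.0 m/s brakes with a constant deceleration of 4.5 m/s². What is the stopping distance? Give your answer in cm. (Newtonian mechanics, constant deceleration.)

d = v₀² / (2a) = 27.0² / (2 × 4.5) = 729.0 / 9.0 = 81.0 m
d = 81.0 m / 0.01 = 8100 cm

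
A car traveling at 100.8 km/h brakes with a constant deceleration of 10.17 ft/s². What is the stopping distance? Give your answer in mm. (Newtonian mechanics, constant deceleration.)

v₀ = 100.8 km/h × 0.2777777777777778 = 28.0 m/s
a = 10.17 ft/s² × 0.3048 = 3.09982 m/s²
d = v₀² / (2a) = 28.0² / (2 × 3.09982) = 784.0 / 6.19964 = 126.459 m
d = 126.459 m / 0.001 = 126500 mm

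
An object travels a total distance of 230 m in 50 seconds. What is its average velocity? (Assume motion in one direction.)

v_avg = Δd / Δt = 230 / 50 = 4.6 m/s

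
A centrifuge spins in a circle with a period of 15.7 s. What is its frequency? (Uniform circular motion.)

f = 1/T = 1/15.7 = 0.0637 Hz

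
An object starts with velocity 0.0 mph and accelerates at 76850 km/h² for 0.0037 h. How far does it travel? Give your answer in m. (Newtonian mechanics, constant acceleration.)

v₀ = 0.0 mph × 0.44704 = 0.0 m/s
a = 76850 km/h² × 7.716049382716049e-05 = 5.92978 m/s²
t = 0.0037 h × 3600.0 = 13.32 s
d = v₀ × t + ½ × a × t² = 0.0 × 13.32 + 0.5 × 5.92978 × 13.32² = 526.0 m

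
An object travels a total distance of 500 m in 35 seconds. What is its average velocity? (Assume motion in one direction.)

v_avg = Δd / Δt = 500 / 35 = 14.29 m/s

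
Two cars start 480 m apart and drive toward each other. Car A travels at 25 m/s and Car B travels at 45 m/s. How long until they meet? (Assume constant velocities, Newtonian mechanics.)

Combined speed: v_combined = 25 + 45 = 70 m/s
Time to meet: t = d/v_combined = 480/70 = 6.86 s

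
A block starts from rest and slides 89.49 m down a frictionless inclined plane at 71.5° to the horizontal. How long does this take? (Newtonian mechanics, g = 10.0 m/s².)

a = g sin(θ) = 10.0 × sin(71.5°) = 9.4832 m/s²
t = √(2d/a) = √(2 × 89.49 / 9.4832) = 4.34 s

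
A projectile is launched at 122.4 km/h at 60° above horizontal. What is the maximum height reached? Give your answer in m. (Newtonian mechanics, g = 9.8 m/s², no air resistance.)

v₀ = 122.4 km/h × 0.2777777777777778 = 34.0 m/s
H = v₀² × sin²(θ) / (2g) = 34.0² × sin(60°)² / (2 × 9.8) = 1156.0 × 0.75 / 19.6 = 44.23 m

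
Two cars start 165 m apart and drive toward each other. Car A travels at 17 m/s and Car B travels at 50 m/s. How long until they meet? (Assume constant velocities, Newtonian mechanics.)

Combined speed: v_combined = 17 + 50 = 67 m/s
Time to meet: t = d/v_combined = 165/67 = 2.46 s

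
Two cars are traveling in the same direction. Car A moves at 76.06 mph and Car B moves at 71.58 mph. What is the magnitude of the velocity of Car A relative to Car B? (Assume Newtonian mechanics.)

v_rel = |v_A - v_B| = |76.06 - 71.58| = 4.48 mph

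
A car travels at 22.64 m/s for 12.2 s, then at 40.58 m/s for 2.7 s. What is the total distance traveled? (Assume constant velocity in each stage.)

d₁ = v₁t₁ = 22.64 × 12.2 = 276.208 m
d₂ = v₂t₂ = 40.58 × 2.7 = 109.566 m
d_total = 276.208 + 109.566 = 385.77 m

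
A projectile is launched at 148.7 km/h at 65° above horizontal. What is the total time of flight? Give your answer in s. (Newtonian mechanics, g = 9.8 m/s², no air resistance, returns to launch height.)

v₀ = 148.7 km/h × 0.2777777777777778 = 41.3056 m/s
T = 2 × v₀ × sin(θ) / g = 2 × 41.3056 × sin(65°) / 9.8 = 2 × 41.3056 × 0.906308 / 9.8 = 7.64 s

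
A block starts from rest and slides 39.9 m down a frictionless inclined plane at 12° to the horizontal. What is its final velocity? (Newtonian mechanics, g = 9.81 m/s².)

a = g sin(θ) = 9.81 × sin(12°) = 2.0396 m/s²
v = √(2ad) = √(2 × 2.0396 × 39.9) = 12.76 m/s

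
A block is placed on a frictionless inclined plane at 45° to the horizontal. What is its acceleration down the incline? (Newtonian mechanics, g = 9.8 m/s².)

a = g sin(θ) = 9.8 × sin(45°) = 9.8 × 0.7071 = 6.93 m/s²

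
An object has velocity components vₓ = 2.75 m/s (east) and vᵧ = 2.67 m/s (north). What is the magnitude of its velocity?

|v| = √(vₓ² + vᵧ²) = √(2.75² + 2.67²) = √(14.6914) = 3.83 m/s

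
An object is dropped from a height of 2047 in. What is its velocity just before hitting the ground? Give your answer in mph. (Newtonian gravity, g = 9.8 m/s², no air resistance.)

h = 2047 in × 0.0254 = 51.9938 m
v = √(2gh) = √(2 × 9.8 × 51.9938) = 31.923 m/s
v = 31.923 m/s / 0.44704 = 71.41 mph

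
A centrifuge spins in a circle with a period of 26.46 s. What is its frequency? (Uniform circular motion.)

f = 1/T = 1/26.46 = 0.0378 Hz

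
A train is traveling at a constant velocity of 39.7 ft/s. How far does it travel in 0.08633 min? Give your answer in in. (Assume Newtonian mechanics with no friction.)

v = 39.7 ft/s × 0.3048 = 12.1006 m/s
t = 0.08633 min × 60.0 = 5.1798 s
d = v × t = 12.1006 × 5.1798 = 62.6787 m
d = 62.6787 m / 0.0254 = 2468 in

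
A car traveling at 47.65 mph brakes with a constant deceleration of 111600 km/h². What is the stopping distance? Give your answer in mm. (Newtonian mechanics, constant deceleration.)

v₀ = 47.65 mph × 0.44704 = 21.3015 m/s
a = 111600 km/h² × 7.716049382716049e-05 = 8.61111 m/s²
d = v₀² / (2a) = 21.3015² / (2 × 8.61111) = 453.754 / 17.2222 = 26.347 m
d = 26.347 m / 0.001 = 26350 mm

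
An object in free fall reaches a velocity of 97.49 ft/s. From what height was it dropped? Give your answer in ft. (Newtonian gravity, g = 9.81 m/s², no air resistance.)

v = 97.49 ft/s × 0.3048 = 29.715 m/s
h = v² / (2g) = 29.715² / (2 × 9.81) = 45.0041 m
h = 45.0041 m / 0.3048 = 147.7 ft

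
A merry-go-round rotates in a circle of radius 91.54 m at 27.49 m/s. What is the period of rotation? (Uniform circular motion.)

T = 2πr/v = 2π×91.54/27.49 = 20.92 s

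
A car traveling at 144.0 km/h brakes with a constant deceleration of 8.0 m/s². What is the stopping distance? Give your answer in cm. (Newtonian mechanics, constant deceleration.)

v₀ = 144.0 km/h × 0.2777777777777778 = 40.0 m/s
d = v₀² / (2a) = 40.0² / (2 × 8.0) = 1600.0 / 16.0 = 100.0 m
d = 100.0 m / 0.01 = 10000 cm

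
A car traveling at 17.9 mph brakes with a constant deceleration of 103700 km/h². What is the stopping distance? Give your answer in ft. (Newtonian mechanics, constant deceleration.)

v₀ = 17.9 mph × 0.44704 = 8.00202 m/s
a = 103700 km/h² × 7.716049382716049e-05 = 8.00154 m/s²
d = v₀² / (2a) = 8.00202² / (2 × 8.00154) = 64.0323 / 16.0031 = 4.00124 m
d = 4.00124 m / 0.3048 = 13.13 ft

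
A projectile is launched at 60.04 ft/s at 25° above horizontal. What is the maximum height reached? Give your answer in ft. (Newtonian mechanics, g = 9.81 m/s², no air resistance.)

v₀ = 60.04 ft/s × 0.3048 = 18.3002 m/s
H = v₀² × sin²(θ) / (2g) = 18.3002² × sin(25°)² / (2 × 9.81) = 334.897 × 0.178606 / 19.62 = 3.04866 m
H = 3.04866 m / 0.3048 = 10.0 ft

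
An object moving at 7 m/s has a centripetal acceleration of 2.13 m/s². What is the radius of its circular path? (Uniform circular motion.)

r = v²/a_c = 7²/2.13 = 23.0 m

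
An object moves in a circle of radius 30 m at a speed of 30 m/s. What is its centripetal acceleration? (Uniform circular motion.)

a_c = v²/r = 30²/30 = 900/30 = 30.0 m/s²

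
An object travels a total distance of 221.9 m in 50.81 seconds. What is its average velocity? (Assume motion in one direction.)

v_avg = Δd / Δt = 221.9 / 50.81 = 4.37 m/s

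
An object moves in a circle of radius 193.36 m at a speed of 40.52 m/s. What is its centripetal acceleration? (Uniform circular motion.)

a_c = v²/r = 40.52²/193.36 = 1641.8704/193.36 = 8.49 m/s²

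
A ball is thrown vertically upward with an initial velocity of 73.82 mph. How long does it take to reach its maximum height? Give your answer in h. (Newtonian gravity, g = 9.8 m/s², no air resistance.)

v₀ = 73.82 mph × 0.44704 = 33.0005 m/s
t_up = v₀ / g = 33.0005 / 9.8 = 3.3674 s
t_up = 3.3674 s / 3600.0 = 0.0009354 h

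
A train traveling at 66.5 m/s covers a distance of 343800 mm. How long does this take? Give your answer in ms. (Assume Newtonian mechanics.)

d = 343800 mm × 0.001 = 343.8 m
t = d / v = 343.8 / 66.5 = 5.16992 s
t = 5.16992 s / 0.001 = 5170 ms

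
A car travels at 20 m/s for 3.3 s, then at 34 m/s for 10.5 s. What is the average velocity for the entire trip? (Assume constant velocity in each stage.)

d₁ = v₁t₁ = 20 × 3.3 = 66.0 m
d₂ = v₂t₂ = 34 × 10.5 = 357.0 m
d_total = 423.0 m, t_total = 13.8 s
v_avg = d_total/t_total = 423.0/13.8 = 30.65 m/s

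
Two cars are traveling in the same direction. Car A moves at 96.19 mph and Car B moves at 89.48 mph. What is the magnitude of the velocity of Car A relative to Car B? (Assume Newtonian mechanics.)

v_rel = |v_A - v_B| = |96.19 - 89.48| = 6.71 mph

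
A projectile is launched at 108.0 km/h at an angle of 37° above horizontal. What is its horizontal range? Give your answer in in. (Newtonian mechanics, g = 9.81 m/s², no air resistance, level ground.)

v₀ = 108.0 km/h × 0.2777777777777778 = 30.0 m/s
R = v₀² × sin(2θ) / g = 30.0² × sin(2 × 37°) / 9.81 = 900.0 × 0.961262 / 9.81 = 88.1892 m
R = 88.1892 m / 0.0254 = 3472 in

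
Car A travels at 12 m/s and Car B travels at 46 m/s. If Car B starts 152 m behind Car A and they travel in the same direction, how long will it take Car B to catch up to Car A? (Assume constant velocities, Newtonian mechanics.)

Relative speed: v_rel = 46 - 12 = 34 m/s
Time to catch: t = d₀/v_rel = 152/34 = 4.47 s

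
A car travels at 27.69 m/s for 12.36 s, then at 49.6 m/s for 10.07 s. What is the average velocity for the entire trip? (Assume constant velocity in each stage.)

d₁ = v₁t₁ = 27.69 × 12.36 = 342.2484 m
d₂ = v₂t₂ = 49.6 × 10.07 = 499.472 m
d_total = 841.7204 m, t_total = 22.43 s
v_avg = d_total/t_total = 841.7204/22.43 = 37.53 m/s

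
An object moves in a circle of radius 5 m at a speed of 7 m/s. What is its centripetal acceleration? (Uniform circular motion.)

a_c = v²/r = 7²/5 = 49/5 = 9.8 m/s²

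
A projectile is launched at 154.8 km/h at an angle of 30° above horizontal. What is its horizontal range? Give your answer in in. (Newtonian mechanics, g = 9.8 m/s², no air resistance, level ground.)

v₀ = 154.8 km/h × 0.2777777777777778 = 43.0 m/s
R = v₀² × sin(2θ) / g = 43.0² × sin(2 × 30°) / 9.8 = 1849.0 × 0.866025 / 9.8 = 163.396 m
R = 163.396 m / 0.0254 = 6433 in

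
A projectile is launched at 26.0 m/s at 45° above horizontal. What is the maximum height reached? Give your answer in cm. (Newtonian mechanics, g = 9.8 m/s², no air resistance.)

H = v₀² × sin²(θ) / (2g) = 26.0² × sin(45°)² / (2 × 9.8) = 676.0 × 0.5 / 19.6 = 17.2449 m
H = 17.2449 m / 0.01 = 1724 cm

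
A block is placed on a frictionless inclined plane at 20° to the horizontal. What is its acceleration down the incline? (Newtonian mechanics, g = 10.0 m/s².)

a = g sin(θ) = 10.0 × sin(20°) = 10.0 × 0.342 = 3.42 m/s²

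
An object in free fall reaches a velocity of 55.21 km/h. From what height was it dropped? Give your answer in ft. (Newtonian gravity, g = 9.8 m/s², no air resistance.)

v = 55.21 km/h × 0.2777777777777778 = 15.3361 m/s
h = v² / (2g) = 15.3361² / (2 × 9.8) = 11.9998 m
h = 11.9998 m / 0.3048 = 39.37 ft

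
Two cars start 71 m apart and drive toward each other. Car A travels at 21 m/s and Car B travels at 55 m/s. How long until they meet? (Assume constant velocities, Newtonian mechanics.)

Combined speed: v_combined = 21 + 55 = 76 m/s
Time to meet: t = d/v_combined = 71/76 = 0.93 s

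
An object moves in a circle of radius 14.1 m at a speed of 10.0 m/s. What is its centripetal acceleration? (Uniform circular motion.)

a_c = v²/r = 10.0²/14.1 = 100.0/14.1 = 7.09 m/s²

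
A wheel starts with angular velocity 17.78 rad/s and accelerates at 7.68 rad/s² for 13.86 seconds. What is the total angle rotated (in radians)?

θ = ω₀t + ½αt² = 17.78×13.86 + ½×7.68×13.86² = 984.09 rad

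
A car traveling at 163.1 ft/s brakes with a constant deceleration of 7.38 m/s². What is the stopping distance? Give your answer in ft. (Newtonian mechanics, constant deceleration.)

v₀ = 163.1 ft/s × 0.3048 = 49.7129 m/s
d = v₀² / (2a) = 49.7129² / (2 × 7.38) = 2471.37 / 14.76 = 167.437 m
d = 167.437 m / 0.3048 = 549.3 ft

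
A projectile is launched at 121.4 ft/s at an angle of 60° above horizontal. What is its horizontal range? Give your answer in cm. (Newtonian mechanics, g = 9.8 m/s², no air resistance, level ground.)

v₀ = 121.4 ft/s × 0.3048 = 37.0027 m/s
R = v₀² × sin(2θ) / g = 37.0027² × sin(2 × 60°) / 9.8 = 1369.2 × 0.866025 / 9.8 = 120.996 m
R = 120.996 m / 0.01 = 12100 cm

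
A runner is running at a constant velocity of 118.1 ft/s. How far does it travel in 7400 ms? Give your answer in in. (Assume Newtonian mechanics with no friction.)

v = 118.1 ft/s × 0.3048 = 35.9969 m/s
t = 7400 ms × 0.001 = 7.4 s
d = v × t = 35.9969 × 7.4 = 266.377 m
d = 266.377 m / 0.0254 = 10490 in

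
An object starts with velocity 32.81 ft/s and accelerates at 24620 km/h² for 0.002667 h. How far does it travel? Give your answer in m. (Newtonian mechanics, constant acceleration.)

v₀ = 32.81 ft/s × 0.3048 = 10.0005 m/s
a = 24620 km/h² × 7.716049382716049e-05 = 1.89969 m/s²
t = 0.002667 h × 3600.0 = 9.6012 s
d = v₀ × t + ½ × a × t² = 10.0005 × 9.6012 + 0.5 × 1.89969 × 9.6012² = 183.6 m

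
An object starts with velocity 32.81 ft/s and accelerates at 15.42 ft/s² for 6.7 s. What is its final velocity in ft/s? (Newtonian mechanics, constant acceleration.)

v₀ = 32.81 ft/s × 0.3048 = 10.0005 m/s
a = 15.42 ft/s² × 0.3048 = 4.70002 m/s²
v = v₀ + a × t = 10.0005 + 4.70002 × 6.7 = 41.4906 m/s
v = 41.4906 m/s / 0.3048 = 136.1 ft/s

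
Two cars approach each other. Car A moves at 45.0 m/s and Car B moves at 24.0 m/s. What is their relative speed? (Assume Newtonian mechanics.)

v_rel = v_A + v_B = 45.0 + 24.0 = 69.0 m/s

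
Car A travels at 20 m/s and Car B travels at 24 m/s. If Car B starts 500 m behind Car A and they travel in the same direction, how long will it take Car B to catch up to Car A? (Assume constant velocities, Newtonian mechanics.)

Relative speed: v_rel = 24 - 20 = 4 m/s
Time to catch: t = d₀/v_rel = 500/4 = 125.0 s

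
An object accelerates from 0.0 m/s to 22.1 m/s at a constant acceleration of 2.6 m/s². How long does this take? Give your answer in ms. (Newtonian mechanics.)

t = (v - v₀) / a = (22.1 - 0.0) / 2.6 = 8.5 s
t = 8.5 s / 0.001 = 8500 ms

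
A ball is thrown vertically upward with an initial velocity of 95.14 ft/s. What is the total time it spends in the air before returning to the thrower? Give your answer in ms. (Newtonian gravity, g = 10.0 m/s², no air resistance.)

v₀ = 95.14 ft/s × 0.3048 = 28.9987 m/s
t_total = 2 × v₀ / g = 2 × 28.9987 / 10.0 = 5.79974 s
t_total = 5.79974 s / 0.001 = 5800 ms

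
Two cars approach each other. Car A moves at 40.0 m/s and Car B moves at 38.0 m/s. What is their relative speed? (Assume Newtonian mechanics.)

v_rel = v_A + v_B = 40.0 + 38.0 = 78.0 m/s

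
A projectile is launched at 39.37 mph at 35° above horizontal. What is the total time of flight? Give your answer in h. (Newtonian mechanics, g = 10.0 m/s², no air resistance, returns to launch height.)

v₀ = 39.37 mph × 0.44704 = 17.6 m/s
T = 2 × v₀ × sin(θ) / g = 2 × 17.6 × sin(35°) / 10.0 = 2 × 17.6 × 0.573576 / 10.0 = 2.01899 s
T = 2.01899 s / 3600.0 = 0.0005608 h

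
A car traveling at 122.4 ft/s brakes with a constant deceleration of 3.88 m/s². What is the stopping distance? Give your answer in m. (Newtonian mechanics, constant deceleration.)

v₀ = 122.4 ft/s × 0.3048 = 37.3075 m/s
d = v₀² / (2a) = 37.3075² / (2 × 3.88) = 1391.85 / 7.76 = 179.4 m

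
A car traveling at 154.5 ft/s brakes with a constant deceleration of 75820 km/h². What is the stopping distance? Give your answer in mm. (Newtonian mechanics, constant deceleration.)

v₀ = 154.5 ft/s × 0.3048 = 47.0916 m/s
a = 75820 km/h² × 7.716049382716049e-05 = 5.85031 m/s²
d = v₀² / (2a) = 47.0916² / (2 × 5.85031) = 2217.62 / 11.7006 = 189.53 m
d = 189.53 m / 0.001 = 189500 mm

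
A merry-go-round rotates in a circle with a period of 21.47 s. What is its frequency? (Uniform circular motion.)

f = 1/T = 1/21.47 = 0.0466 Hz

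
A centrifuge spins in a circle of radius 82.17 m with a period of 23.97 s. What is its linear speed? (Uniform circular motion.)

v = 2πr/T = 2π×82.17/23.97 = 21.54 m/s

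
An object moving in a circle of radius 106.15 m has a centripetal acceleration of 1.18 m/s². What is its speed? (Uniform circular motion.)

v = √(a_c × r) = √(1.18 × 106.15) = 11.19 m/s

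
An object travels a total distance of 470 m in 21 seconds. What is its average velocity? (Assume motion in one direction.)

v_avg = Δd / Δt = 470 / 21 = 22.38 m/s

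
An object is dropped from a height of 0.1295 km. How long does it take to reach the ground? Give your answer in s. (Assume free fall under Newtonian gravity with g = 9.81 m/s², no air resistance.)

h = 0.1295 km × 1000.0 = 129.5 m
t = √(2h/g) = √(2 × 129.5 / 9.81) = 5.138 s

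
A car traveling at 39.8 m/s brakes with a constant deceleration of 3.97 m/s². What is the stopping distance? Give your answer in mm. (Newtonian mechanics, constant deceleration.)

d = v₀² / (2a) = 39.8² / (2 × 3.97) = 1584.04 / 7.94 = 199.501 m
d = 199.501 m / 0.001 = 199500 mm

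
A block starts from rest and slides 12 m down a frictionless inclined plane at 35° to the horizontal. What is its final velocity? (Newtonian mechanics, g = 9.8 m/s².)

a = g sin(θ) = 9.8 × sin(35°) = 5.621 m/s²
v = √(2ad) = √(2 × 5.621 × 12) = 11.61 m/s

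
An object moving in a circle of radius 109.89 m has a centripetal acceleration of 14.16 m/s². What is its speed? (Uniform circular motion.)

v = √(a_c × r) = √(14.16 × 109.89) = 39.45 m/s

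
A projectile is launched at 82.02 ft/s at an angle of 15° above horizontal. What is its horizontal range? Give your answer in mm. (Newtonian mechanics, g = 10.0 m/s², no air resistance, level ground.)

v₀ = 82.02 ft/s × 0.3048 = 24.9997 m/s
R = v₀² × sin(2θ) / g = 24.9997² × sin(2 × 15°) / 10.0 = 624.985 × 0.5 / 10.0 = 31.2492 m
R = 31.2492 m / 0.001 = 31250 mm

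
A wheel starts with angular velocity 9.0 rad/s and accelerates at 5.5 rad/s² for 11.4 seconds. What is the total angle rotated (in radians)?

θ = ω₀t + ½αt² = 9.0×11.4 + ½×5.5×11.4² = 459.99 rad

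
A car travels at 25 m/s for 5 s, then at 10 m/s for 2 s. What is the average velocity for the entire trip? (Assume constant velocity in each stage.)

d₁ = v₁t₁ = 25 × 5 = 125 m
d₂ = v₂t₂ = 10 × 2 = 20 m
d_total = 145 m, t_total = 7 s
v_avg = d_total/t_total = 145/7 = 20.71 m/s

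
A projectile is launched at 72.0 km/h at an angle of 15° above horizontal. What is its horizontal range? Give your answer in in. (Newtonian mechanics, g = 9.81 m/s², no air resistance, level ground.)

v₀ = 72.0 km/h × 0.2777777777777778 = 20.0 m/s
R = v₀² × sin(2θ) / g = 20.0² × sin(2 × 15°) / 9.81 = 400.0 × 0.5 / 9.81 = 20.3874 m
R = 20.3874 m / 0.0254 = 802.7 in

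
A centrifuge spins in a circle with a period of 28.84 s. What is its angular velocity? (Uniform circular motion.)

ω = 2π/T = 2π/28.84 = 0.2179 rad/s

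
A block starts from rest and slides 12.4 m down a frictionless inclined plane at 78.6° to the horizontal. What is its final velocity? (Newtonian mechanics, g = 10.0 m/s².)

a = g sin(θ) = 10.0 × sin(78.6°) = 9.8027 m/s²
v = √(2ad) = √(2 × 9.8027 × 12.4) = 15.59 m/s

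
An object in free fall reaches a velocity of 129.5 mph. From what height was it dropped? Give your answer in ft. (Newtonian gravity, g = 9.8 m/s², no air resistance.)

v = 129.5 mph × 0.44704 = 57.8917 m/s
h = v² / (2g) = 57.8917² / (2 × 9.8) = 170.992 m
h = 170.992 m / 0.3048 = 561.0 ft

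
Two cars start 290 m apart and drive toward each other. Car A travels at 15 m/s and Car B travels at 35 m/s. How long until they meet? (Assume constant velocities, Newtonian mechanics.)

Combined speed: v_combined = 15 + 35 = 50 m/s
Time to meet: t = d/v_combined = 290/50 = 5.8 s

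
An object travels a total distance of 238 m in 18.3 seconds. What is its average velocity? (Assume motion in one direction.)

v_avg = Δd / Δt = 238 / 18.3 = 13.01 m/s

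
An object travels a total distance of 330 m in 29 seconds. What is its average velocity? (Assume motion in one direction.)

v_avg = Δd / Δt = 330 / 29 = 11.38 m/s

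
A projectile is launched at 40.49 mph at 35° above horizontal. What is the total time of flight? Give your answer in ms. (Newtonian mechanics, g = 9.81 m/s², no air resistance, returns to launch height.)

v₀ = 40.49 mph × 0.44704 = 18.1006 m/s
T = 2 × v₀ × sin(θ) / g = 2 × 18.1006 × sin(35°) / 9.81 = 2 × 18.1006 × 0.573576 / 9.81 = 2.11663 s
T = 2.11663 s / 0.001 = 2117 ms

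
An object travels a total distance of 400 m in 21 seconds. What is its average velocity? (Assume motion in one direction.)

v_avg = Δd / Δt = 400 / 21 = 19.05 m/s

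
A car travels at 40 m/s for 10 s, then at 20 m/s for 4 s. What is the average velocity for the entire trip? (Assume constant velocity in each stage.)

d₁ = v₁t₁ = 40 × 10 = 400 m
d₂ = v₂t₂ = 20 × 4 = 80 m
d_total = 480 m, t_total = 14 s
v_avg = d_total/t_total = 480/14 = 34.29 m/s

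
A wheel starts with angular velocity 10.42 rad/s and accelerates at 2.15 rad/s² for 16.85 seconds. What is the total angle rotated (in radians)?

θ = ω₀t + ½αt² = 10.42×16.85 + ½×2.15×16.85² = 480.79 rad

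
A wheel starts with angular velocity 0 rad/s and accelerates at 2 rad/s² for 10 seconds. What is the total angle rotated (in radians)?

θ = ω₀t + ½αt² = 0×10 + ½×2×10² = 100.0 rad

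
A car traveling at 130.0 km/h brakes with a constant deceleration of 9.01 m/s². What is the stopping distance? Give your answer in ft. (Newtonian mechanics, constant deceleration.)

v₀ = 130.0 km/h × 0.2777777777777778 = 36.1111 m/s
d = v₀² / (2a) = 36.1111² / (2 × 9.01) = 1304.01 / 18.02 = 72.3646 m
d = 72.3646 m / 0.3048 = 237.4 ft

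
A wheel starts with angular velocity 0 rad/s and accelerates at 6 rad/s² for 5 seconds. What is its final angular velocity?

ω = ω₀ + αt = 0 + 6 × 5 = 30 rad/s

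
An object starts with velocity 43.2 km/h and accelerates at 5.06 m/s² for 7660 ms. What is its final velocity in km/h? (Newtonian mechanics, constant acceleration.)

v₀ = 43.2 km/h × 0.2777777777777778 = 12.0 m/s
t = 7660 ms × 0.001 = 7.66 s
v = v₀ + a × t = 12.0 + 5.06 × 7.66 = 50.7596 m/s
v = 50.7596 m/s / 0.2777777777777778 = 182.7 km/h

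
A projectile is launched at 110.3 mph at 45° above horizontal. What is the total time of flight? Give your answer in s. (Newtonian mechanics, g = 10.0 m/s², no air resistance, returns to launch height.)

v₀ = 110.3 mph × 0.44704 = 49.3085 m/s
T = 2 × v₀ × sin(θ) / g = 2 × 49.3085 × sin(45°) / 10.0 = 2 × 49.3085 × 0.707107 / 10.0 = 6.973 s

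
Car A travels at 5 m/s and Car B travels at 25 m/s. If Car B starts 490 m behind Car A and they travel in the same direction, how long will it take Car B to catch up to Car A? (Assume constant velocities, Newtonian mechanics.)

Relative speed: v_rel = 25 - 5 = 20 m/s
Time to catch: t = d₀/v_rel = 490/20 = 24.5 s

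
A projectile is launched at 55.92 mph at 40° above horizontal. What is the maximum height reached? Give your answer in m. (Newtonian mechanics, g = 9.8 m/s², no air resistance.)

v₀ = 55.92 mph × 0.44704 = 24.9985 m/s
H = v₀² × sin²(θ) / (2g) = 24.9985² × sin(40°)² / (2 × 9.8) = 624.925 × 0.413176 / 19.6 = 13.17 m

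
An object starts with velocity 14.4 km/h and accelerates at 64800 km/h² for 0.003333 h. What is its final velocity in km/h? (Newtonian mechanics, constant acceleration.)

v₀ = 14.4 km/h × 0.2777777777777778 = 4.0 m/s
a = 64800 km/h² × 7.716049382716049e-05 = 5.0 m/s²
t = 0.003333 h × 3600.0 = 11.9988 s
v = v₀ + a × t = 4.0 + 5.0 × 11.9988 = 63.994 m/s
v = 63.994 m/s / 0.2777777777777778 = 230.4 km/h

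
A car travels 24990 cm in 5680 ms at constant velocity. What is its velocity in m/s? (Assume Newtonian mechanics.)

d = 24990 cm × 0.01 = 249.9 m
t = 5680 ms × 0.001 = 5.68 s
v = d / t = 249.9 / 5.68 = 44.0 m/s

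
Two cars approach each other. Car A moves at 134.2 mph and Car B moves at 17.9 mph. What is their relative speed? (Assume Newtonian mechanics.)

v_rel = v_A + v_B = 134.2 + 17.9 = 152.1 mph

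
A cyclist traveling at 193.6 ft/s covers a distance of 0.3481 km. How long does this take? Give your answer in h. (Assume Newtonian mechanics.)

d = 0.3481 km × 1000.0 = 348.1 m
v = 193.6 ft/s × 0.3048 = 59.0093 m/s
t = d / v = 348.1 / 59.0093 = 5.89907 s
t = 5.89907 s / 3600.0 = 0.001639 h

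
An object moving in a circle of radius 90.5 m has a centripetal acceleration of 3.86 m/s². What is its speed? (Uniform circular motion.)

v = √(a_c × r) = √(3.86 × 90.5) = 18.69 m/s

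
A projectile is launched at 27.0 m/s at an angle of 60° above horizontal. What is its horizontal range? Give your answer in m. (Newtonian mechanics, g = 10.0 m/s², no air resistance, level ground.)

R = v₀² × sin(2θ) / g = 27.0² × sin(2 × 60°) / 10.0 = 729.0 × 0.866025 / 10.0 = 63.13 m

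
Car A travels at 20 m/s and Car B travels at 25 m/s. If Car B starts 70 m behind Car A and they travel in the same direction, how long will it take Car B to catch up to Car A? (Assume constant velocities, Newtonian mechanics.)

Relative speed: v_rel = 25 - 20 = 5 m/s
Time to catch: t = d₀/v_rel = 70/5 = 14.0 s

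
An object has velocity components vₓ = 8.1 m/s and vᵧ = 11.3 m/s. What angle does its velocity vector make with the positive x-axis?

θ = arctan(vᵧ/vₓ) = arctan(11.3/8.1) = 54.37°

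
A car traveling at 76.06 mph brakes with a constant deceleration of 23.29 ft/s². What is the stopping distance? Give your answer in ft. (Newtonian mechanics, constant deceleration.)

v₀ = 76.06 mph × 0.44704 = 34.0019 m/s
a = 23.29 ft/s² × 0.3048 = 7.09879 m/s²
d = v₀² / (2a) = 34.0019² / (2 × 7.09879) = 1156.13 / 14.1976 = 81.4314 m
d = 81.4314 m / 0.3048 = 267.2 ft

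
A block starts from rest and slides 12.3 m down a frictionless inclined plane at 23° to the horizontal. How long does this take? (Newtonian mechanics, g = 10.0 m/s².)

a = g sin(θ) = 10.0 × sin(23°) = 3.9073 m/s²
t = √(2d/a) = √(2 × 12.3 / 3.9073) = 2.51 s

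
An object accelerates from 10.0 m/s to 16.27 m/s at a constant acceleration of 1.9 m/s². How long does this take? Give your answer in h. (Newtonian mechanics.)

t = (v - v₀) / a = (16.27 - 10.0) / 1.9 = 3.3 s
t = 3.3 s / 3600.0 = 0.0009167 h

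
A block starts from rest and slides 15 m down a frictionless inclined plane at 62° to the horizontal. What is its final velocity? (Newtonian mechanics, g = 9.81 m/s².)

a = g sin(θ) = 9.81 × sin(62°) = 8.6617 m/s²
v = √(2ad) = √(2 × 8.6617 × 15) = 16.12 m/s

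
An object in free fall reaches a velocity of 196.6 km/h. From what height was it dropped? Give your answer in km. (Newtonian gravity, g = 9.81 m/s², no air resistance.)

v = 196.6 km/h × 0.2777777777777778 = 54.6111 m/s
h = v² / (2g) = 54.6111² / (2 × 9.81) = 152.007 m
h = 152.007 m / 1000.0 = 0.152 km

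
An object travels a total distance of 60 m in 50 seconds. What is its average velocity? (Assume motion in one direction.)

v_avg = Δd / Δt = 60 / 50 = 1.2 m/s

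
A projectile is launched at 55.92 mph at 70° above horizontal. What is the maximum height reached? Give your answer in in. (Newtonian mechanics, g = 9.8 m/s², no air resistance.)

v₀ = 55.92 mph × 0.44704 = 24.9985 m/s
H = v₀² × sin²(θ) / (2g) = 24.9985² × sin(70°)² / (2 × 9.8) = 624.925 × 0.883022 / 19.6 = 28.1542 m
H = 28.1542 m / 0.0254 = 1108 in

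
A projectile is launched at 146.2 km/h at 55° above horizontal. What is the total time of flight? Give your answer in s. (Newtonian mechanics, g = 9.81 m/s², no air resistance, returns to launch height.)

v₀ = 146.2 km/h × 0.2777777777777778 = 40.6111 m/s
T = 2 × v₀ × sin(θ) / g = 2 × 40.6111 × sin(55°) / 9.81 = 2 × 40.6111 × 0.819152 / 9.81 = 6.782 s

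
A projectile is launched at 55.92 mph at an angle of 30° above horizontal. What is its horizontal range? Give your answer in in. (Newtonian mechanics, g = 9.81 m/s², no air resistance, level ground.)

v₀ = 55.92 mph × 0.44704 = 24.9985 m/s
R = v₀² × sin(2θ) / g = 24.9985² × sin(2 × 30°) / 9.81 = 624.925 × 0.866025 / 9.81 = 55.1683 m
R = 55.1683 m / 0.0254 = 2172 in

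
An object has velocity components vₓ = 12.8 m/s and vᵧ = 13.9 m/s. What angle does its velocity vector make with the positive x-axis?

θ = arctan(vᵧ/vₓ) = arctan(13.9/12.8) = 47.36°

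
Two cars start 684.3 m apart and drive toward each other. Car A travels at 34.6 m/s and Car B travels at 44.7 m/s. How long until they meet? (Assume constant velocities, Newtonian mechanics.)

Combined speed: v_combined = 34.6 + 44.7 = 79.3 m/s
Time to meet: t = d/v_combined = 684.3/79.3 = 8.63 s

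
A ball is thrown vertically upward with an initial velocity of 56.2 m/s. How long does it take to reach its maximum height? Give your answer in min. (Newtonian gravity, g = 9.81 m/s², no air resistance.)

t_up = v₀ / g = 56.2 / 9.81 = 5.72885 s
t_up = 5.72885 s / 60.0 = 0.09548 min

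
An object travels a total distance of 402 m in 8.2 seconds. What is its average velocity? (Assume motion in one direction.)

v_avg = Δd / Δt = 402 / 8.2 = 49.02 m/s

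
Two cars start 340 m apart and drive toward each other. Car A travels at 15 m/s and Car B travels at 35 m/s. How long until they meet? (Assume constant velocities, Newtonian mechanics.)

Combined speed: v_combined = 15 + 35 = 50 m/s
Time to meet: t = d/v_combined = 340/50 = 6.8 s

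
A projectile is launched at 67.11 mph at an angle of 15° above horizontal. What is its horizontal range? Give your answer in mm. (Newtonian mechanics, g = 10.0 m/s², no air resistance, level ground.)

v₀ = 67.11 mph × 0.44704 = 30.0009 m/s
R = v₀² × sin(2θ) / g = 30.0009² × sin(2 × 15°) / 10.0 = 900.054 × 0.5 / 10.0 = 45.0027 m
R = 45.0027 m / 0.001 = 45000 mm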